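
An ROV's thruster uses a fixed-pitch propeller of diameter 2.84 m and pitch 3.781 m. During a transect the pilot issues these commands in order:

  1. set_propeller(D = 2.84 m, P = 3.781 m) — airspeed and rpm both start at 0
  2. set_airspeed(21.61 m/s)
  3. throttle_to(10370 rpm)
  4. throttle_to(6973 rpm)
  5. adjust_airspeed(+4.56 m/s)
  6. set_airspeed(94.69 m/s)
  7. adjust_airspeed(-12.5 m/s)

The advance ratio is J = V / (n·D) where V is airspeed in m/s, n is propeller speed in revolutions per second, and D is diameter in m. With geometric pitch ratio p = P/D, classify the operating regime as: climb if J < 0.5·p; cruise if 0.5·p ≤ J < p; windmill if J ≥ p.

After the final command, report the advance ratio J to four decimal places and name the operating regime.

set_propeller: D = 2.84 m, P = 3.781 m (p = P/D = 1.331338); state ← (V=0, rpm=0)
set_airspeed(21.61): V ← 21.61 m/s
throttle_to(10370): rpm ← 10370
throttle_to(6973): rpm ← 6973
adjust_airspeed(+4.56): V ← 21.61 +4.56 = 26.17 m/s
set_airspeed(94.69): V ← 94.69 m/s
adjust_airspeed(-12.5): V ← 94.69 -12.5 = 82.19 m/s
final state: V = 82.19 m/s, rpm = 6973 → n = rpm/60 = 116.216667 rev/s
J = V / (n·D) = 82.19 / (116.216667 × 2.84) = 0.249019
regime bands: climb J<0.6657 | cruise [0.6657, 1.3313) | windmill J≥1.3313
J = 0.2490 → climb

J = 0.2490, regime = climb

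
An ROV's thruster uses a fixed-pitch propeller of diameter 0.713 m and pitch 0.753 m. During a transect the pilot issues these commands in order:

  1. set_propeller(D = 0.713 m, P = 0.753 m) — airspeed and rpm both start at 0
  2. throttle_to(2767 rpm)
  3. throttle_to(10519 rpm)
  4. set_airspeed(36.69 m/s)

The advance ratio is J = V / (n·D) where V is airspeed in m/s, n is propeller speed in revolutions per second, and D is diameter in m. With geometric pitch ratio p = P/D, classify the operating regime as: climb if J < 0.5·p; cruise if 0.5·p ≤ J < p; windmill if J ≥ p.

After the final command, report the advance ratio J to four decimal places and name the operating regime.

J = 0.2935, regime = climb

set_propeller: D = 0.713 m, P = 0.753 m (p = P/D = 1.056101); state ← (V=0, rpm=0)
throttle_to(2767): rpm ← 2767
throttle_to(10519): rpm ← 10519
set_airspeed(36.69): V ← 36.69 m/s
final state: V = 36.69 m/s, rpm = 10519 → n = rpm/60 = 175.316667 rev/s
J = V / (n·D) = 36.69 / (175.316667 × 0.713) = 0.293518
regime bands: climb J<0.5281 | cruise [0.5281, 1.0561) | windmill J≥1.0561
J = 0.2935 → climb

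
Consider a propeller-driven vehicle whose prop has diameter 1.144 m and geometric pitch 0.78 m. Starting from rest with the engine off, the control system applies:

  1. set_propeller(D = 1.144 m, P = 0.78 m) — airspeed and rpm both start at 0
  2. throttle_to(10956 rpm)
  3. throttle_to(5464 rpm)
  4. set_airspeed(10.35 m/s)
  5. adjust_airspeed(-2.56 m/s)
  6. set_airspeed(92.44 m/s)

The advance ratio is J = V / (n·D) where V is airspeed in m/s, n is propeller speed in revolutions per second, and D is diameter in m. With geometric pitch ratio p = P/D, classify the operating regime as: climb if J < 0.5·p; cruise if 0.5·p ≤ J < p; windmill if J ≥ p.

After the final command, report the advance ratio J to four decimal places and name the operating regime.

J = 0.8873, regime = windmill

set_propeller: D = 1.144 m, P = 0.78 m (p = P/D = 0.681818); state ← (V=0, rpm=0)
throttle_to(10956): rpm ← 10956
throttle_to(5464): rpm ← 5464
set_airspeed(10.35): V ← 10.35 m/s
adjust_airspeed(-2.56): V ← 10.35 -2.56 = 7.79 m/s
set_airspeed(92.44): V ← 92.44 m/s
final state: V = 92.44 m/s, rpm = 5464 → n = rpm/60 = 91.066667 rev/s
J = V / (n·D) = 92.44 / (91.066667 × 1.144) = 0.887308
regime bands: climb J<0.3409 | cruise [0.3409, 0.6818) | windmill J≥0.6818
J = 0.8873 → windmill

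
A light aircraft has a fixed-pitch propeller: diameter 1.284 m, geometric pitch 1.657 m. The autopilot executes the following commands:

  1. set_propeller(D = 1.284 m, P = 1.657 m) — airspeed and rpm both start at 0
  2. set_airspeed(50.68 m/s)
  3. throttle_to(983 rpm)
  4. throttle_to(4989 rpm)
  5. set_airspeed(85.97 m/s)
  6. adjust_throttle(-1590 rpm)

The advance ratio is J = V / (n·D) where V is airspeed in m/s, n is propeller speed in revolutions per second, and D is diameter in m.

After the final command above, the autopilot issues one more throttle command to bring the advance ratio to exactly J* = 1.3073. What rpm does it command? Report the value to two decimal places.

rpm = 3072.97

set_propeller: D = 1.284 m, P = 1.657 m (p = P/D = 1.290498); state ← (V=0, rpm=0)
set_airspeed(50.68): V ← 50.68 m/s
throttle_to(983): rpm ← 983
throttle_to(4989): rpm ← 4989
set_airspeed(85.97): V ← 85.97 m/s
adjust_throttle(-1590): rpm ← 4989 -1590 = 3399
final state: V = 85.97 m/s, rpm = 3399 → n = rpm/60 = 56.650000 rev/s
target J* = 1.3073; solve J* = V/(n·D) for n: n = V/(J*·D) = 85.97/(1.3073 × 1.284) = 51.216116 rev/s
rpm = 60·n = 3072.966970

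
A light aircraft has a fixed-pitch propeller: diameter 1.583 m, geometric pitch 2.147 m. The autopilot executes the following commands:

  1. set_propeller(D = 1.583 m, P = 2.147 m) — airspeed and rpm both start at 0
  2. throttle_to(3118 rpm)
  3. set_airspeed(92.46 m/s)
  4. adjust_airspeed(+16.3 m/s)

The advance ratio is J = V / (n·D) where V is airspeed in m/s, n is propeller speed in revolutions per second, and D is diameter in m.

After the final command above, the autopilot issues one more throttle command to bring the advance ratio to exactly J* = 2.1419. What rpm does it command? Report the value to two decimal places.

set_propeller: D = 1.583 m, P = 2.147 m (p = P/D = 1.356286); state ← (V=0, rpm=0)
throttle_to(3118): rpm ← 3118
set_airspeed(92.46): V ← 92.46 m/s
adjust_airspeed(+16.3): V ← 92.46 +16.3 = 108.76 m/s
final state: V = 108.76 m/s, rpm = 3118 → n = rpm/60 = 51.966667 rev/s
target J* = 2.1419; solve J* = V/(n·D) for n: n = V/(J*·D) = 108.76/(2.1419 × 1.583) = 32.076656 rev/s
rpm = 60·n = 1924.599389

rpm = 1924.60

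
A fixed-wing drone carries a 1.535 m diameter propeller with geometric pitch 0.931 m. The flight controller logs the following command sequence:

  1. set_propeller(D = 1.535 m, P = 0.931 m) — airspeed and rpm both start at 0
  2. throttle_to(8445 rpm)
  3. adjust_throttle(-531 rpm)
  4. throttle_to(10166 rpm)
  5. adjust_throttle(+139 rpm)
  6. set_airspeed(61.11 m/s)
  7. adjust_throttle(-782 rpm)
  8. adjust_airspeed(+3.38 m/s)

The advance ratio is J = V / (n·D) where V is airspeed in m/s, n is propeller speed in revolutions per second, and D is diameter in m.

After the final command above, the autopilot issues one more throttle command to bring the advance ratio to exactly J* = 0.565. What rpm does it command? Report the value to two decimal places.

rpm = 4461.56

set_propeller: D = 1.535 m, P = 0.931 m (p = P/D = 0.606515); state ← (V=0, rpm=0)
throttle_to(8445): rpm ← 8445
adjust_throttle(-531): rpm ← 8445 -531 = 7914
throttle_to(10166): rpm ← 10166
adjust_throttle(+139): rpm ← 10166 +139 = 10305
set_airspeed(61.11): V ← 61.11 m/s
adjust_throttle(-782): rpm ← 10305 -782 = 9523
adjust_airspeed(+3.38): V ← 61.11 +3.38 = 64.49 m/s
final state: V = 64.49 m/s, rpm = 9523 → n = rpm/60 = 158.716667 rev/s
target J* = 0.565; solve J* = V/(n·D) for n: n = V/(J*·D) = 64.49/(0.565 × 1.535) = 74.359344 rev/s
rpm = 60·n = 4461.560635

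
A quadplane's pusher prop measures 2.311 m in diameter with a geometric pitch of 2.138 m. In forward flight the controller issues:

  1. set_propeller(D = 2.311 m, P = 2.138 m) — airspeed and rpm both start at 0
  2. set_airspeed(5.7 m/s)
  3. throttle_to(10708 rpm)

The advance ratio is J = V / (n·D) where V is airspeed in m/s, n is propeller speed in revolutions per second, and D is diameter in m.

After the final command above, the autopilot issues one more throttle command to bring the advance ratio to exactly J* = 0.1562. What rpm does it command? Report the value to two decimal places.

rpm = 947.43

set_propeller: D = 2.311 m, P = 2.138 m (p = P/D = 0.925141); state ← (V=0, rpm=0)
set_airspeed(5.7): V ← 5.7 m/s
throttle_to(10708): rpm ← 10708
final state: V = 5.7 m/s, rpm = 10708 → n = rpm/60 = 178.466667 rev/s
target J* = 0.1562; solve J* = V/(n·D) for n: n = V/(J*·D) = 5.7/(0.1562 × 2.311) = 15.790427 rev/s
rpm = 60·n = 947.425634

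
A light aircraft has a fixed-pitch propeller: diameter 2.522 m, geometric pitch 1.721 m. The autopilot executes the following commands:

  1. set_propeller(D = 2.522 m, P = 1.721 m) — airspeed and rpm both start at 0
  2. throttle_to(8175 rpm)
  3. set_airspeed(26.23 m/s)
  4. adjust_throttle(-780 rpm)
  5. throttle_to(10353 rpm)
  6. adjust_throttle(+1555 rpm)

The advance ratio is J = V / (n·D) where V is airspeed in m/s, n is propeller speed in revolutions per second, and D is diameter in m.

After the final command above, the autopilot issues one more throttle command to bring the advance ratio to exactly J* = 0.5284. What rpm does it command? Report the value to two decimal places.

set_propeller: D = 2.522 m, P = 1.721 m (p = P/D = 0.682395); state ← (V=0, rpm=0)
throttle_to(8175): rpm ← 8175
set_airspeed(26.23): V ← 26.23 m/s
adjust_throttle(-780): rpm ← 8175 -780 = 7395
throttle_to(10353): rpm ← 10353
adjust_throttle(+1555): rpm ← 10353 +1555 = 11908
final state: V = 26.23 m/s, rpm = 11908 → n = rpm/60 = 198.466667 rev/s
target J* = 0.5284; solve J* = V/(n·D) for n: n = V/(J*·D) = 26.23/(0.5284 × 2.522) = 19.682960 rev/s
rpm = 60·n = 1180.977571

rpm = 1180.98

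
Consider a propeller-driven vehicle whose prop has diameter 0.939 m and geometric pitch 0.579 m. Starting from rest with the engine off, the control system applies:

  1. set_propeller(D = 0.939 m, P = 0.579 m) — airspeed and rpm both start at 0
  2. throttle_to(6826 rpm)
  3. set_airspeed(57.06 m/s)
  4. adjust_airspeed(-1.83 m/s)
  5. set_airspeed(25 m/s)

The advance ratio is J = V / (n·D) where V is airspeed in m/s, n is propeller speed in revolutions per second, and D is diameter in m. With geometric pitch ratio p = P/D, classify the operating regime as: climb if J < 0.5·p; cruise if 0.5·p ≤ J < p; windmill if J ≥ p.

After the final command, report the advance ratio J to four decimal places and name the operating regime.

set_propeller: D = 0.939 m, P = 0.579 m (p = P/D = 0.616613); state ← (V=0, rpm=0)
throttle_to(6826): rpm ← 6826
set_airspeed(57.06): V ← 57.06 m/s
adjust_airspeed(-1.83): V ← 57.06 -1.83 = 55.23 m/s
set_airspeed(25): V ← 25 m/s
final state: V = 25 m/s, rpm = 6826 → n = rpm/60 = 113.766667 rev/s
J = V / (n·D) = 25 / (113.766667 × 0.939) = 0.234023
regime bands: climb J<0.3083 | cruise [0.3083, 0.6166) | windmill J≥0.6166
J = 0.2340 → climb

J = 0.2340, regime = climb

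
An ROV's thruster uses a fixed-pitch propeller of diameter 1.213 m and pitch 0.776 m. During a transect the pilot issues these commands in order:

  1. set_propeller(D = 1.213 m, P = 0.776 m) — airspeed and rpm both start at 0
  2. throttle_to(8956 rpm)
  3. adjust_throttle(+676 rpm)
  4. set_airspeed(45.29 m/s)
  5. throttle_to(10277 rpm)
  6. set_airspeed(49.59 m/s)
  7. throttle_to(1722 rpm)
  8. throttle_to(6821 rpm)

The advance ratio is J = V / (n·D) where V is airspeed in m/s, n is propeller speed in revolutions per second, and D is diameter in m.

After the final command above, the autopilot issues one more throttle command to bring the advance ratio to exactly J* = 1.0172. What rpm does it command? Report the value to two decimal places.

rpm = 2411.45

set_propeller: D = 1.213 m, P = 0.776 m (p = P/D = 0.639736); state ← (V=0, rpm=0)
throttle_to(8956): rpm ← 8956
adjust_throttle(+676): rpm ← 8956 +676 = 9632
set_airspeed(45.29): V ← 45.29 m/s
throttle_to(10277): rpm ← 10277
set_airspeed(49.59): V ← 49.59 m/s
throttle_to(1722): rpm ← 1722
throttle_to(6821): rpm ← 6821
final state: V = 49.59 m/s, rpm = 6821 → n = rpm/60 = 113.683333 rev/s
target J* = 1.0172; solve J* = V/(n·D) for n: n = V/(J*·D) = 49.59/(1.0172 × 1.213) = 40.190828 rev/s
rpm = 60·n = 2411.449693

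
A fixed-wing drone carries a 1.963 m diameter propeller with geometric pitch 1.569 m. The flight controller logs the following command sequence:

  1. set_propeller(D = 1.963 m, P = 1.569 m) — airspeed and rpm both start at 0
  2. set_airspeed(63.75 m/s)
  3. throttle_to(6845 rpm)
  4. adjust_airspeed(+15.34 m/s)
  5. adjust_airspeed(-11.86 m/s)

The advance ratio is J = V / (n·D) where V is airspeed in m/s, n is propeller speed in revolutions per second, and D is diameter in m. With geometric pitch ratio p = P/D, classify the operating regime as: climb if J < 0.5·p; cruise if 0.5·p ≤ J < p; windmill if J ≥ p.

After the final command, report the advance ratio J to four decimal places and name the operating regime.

J = 0.3002, regime = climb

set_propeller: D = 1.963 m, P = 1.569 m (p = P/D = 0.799287); state ← (V=0, rpm=0)
set_airspeed(63.75): V ← 63.75 m/s
throttle_to(6845): rpm ← 6845
adjust_airspeed(+15.34): V ← 63.75 +15.34 = 79.09 m/s
adjust_airspeed(-11.86): V ← 79.09 -11.86 = 67.23 m/s
final state: V = 67.23 m/s, rpm = 6845 → n = rpm/60 = 114.083333 rev/s
J = V / (n·D) = 67.23 / (114.083333 × 1.963) = 0.300207
regime bands: climb J<0.3996 | cruise [0.3996, 0.7993) | windmill J≥0.7993
J = 0.3002 → climb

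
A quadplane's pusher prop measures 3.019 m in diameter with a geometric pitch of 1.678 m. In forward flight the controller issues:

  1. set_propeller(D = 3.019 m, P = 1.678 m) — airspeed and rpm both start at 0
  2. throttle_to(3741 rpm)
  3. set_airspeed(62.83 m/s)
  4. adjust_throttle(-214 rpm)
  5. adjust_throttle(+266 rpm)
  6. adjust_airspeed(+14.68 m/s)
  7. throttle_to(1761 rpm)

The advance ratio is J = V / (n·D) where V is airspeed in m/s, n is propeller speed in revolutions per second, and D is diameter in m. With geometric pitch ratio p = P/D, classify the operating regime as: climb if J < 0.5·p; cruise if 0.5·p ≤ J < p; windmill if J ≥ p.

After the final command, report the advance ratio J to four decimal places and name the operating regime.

set_propeller: D = 3.019 m, P = 1.678 m (p = P/D = 0.555813); state ← (V=0, rpm=0)
throttle_to(3741): rpm ← 3741
set_airspeed(62.83): V ← 62.83 m/s
adjust_throttle(-214): rpm ← 3741 -214 = 3527
adjust_throttle(+266): rpm ← 3527 +266 = 3793
adjust_airspeed(+14.68): V ← 62.83 +14.68 = 77.51 m/s
throttle_to(1761): rpm ← 1761
final state: V = 77.51 m/s, rpm = 1761 → n = rpm/60 = 29.350000 rev/s
J = V / (n·D) = 77.51 / (29.350000 × 3.019) = 0.874755
regime bands: climb J<0.2779 | cruise [0.2779, 0.5558) | windmill J≥0.5558
J = 0.8748 → windmill

J = 0.8748, regime = windmill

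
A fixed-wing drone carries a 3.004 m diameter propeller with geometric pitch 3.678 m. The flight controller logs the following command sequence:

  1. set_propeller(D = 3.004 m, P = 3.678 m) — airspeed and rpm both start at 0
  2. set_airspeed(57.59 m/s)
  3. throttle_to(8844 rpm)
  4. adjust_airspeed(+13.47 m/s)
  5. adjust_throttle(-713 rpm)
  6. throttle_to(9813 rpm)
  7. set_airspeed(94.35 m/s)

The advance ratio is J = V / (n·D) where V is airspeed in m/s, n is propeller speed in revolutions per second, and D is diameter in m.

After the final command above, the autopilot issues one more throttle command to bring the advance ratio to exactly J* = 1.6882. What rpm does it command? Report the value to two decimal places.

rpm = 1116.27

set_propeller: D = 3.004 m, P = 3.678 m (p = P/D = 1.224368); state ← (V=0, rpm=0)
set_airspeed(57.59): V ← 57.59 m/s
throttle_to(8844): rpm ← 8844
adjust_airspeed(+13.47): V ← 57.59 +13.47 = 71.06 m/s
adjust_throttle(-713): rpm ← 8844 -713 = 8131
throttle_to(9813): rpm ← 9813
set_airspeed(94.35): V ← 94.35 m/s
final state: V = 94.35 m/s, rpm = 9813 → n = rpm/60 = 163.550000 rev/s
target J* = 1.6882; solve J* = V/(n·D) for n: n = V/(J*·D) = 94.35/(1.6882 × 3.004) = 18.604503 rev/s
rpm = 60·n = 1116.270199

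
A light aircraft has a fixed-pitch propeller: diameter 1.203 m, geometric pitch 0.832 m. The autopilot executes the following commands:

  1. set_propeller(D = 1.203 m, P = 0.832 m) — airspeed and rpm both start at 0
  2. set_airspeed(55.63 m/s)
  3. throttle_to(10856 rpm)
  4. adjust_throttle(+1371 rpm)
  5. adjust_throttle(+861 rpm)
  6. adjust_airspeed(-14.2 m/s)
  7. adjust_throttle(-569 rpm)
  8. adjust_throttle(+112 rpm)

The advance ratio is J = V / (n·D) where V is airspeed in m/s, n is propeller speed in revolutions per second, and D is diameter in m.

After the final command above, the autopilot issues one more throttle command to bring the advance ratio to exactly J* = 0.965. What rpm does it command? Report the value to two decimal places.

set_propeller: D = 1.203 m, P = 0.832 m (p = P/D = 0.691604); state ← (V=0, rpm=0)
set_airspeed(55.63): V ← 55.63 m/s
throttle_to(10856): rpm ← 10856
adjust_throttle(+1371): rpm ← 10856 +1371 = 12227
adjust_throttle(+861): rpm ← 12227 +861 = 13088
adjust_airspeed(-14.2): V ← 55.63 -14.2 = 41.43 m/s
adjust_throttle(-569): rpm ← 13088 -569 = 12519
adjust_throttle(+112): rpm ← 12519 +112 = 12631
final state: V = 41.43 m/s, rpm = 12631 → n = rpm/60 = 210.516667 rev/s
target J* = 0.965; solve J* = V/(n·D) for n: n = V/(J*·D) = 41.43/(0.965 × 1.203) = 35.687982 rev/s
rpm = 60·n = 2141.278927

rpm = 2141.28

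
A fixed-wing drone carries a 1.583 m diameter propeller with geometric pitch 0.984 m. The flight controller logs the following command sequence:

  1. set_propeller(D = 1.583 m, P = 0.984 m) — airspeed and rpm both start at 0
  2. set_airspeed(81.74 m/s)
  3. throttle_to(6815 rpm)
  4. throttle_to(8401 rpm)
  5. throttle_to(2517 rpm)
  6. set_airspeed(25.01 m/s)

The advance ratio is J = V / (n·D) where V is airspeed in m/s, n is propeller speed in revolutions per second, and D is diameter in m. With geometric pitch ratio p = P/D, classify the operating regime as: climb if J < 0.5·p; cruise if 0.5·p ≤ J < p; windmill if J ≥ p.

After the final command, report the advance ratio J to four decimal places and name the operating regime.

J = 0.3766, regime = cruise

set_propeller: D = 1.583 m, P = 0.984 m (p = P/D = 0.621605); state ← (V=0, rpm=0)
set_airspeed(81.74): V ← 81.74 m/s
throttle_to(6815): rpm ← 6815
throttle_to(8401): rpm ← 8401
throttle_to(2517): rpm ← 2517
set_airspeed(25.01): V ← 25.01 m/s
final state: V = 25.01 m/s, rpm = 2517 → n = rpm/60 = 41.950000 rev/s
J = V / (n·D) = 25.01 / (41.950000 × 1.583) = 0.376618
regime bands: climb J<0.3108 | cruise [0.3108, 0.6216) | windmill J≥0.6216
J = 0.3766 → cruise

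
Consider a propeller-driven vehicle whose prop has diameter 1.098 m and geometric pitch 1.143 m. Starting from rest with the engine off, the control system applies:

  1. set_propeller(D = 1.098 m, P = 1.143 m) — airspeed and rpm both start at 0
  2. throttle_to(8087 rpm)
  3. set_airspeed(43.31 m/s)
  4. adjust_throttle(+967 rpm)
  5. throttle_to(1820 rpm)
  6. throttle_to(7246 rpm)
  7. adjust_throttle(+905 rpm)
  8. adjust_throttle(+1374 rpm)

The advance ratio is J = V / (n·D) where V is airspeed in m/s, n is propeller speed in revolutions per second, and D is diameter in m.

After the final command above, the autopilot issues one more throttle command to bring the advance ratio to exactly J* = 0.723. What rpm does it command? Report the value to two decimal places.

set_propeller: D = 1.098 m, P = 1.143 m (p = P/D = 1.040984); state ← (V=0, rpm=0)
throttle_to(8087): rpm ← 8087
set_airspeed(43.31): V ← 43.31 m/s
adjust_throttle(+967): rpm ← 8087 +967 = 9054
throttle_to(1820): rpm ← 1820
throttle_to(7246): rpm ← 7246
adjust_throttle(+905): rpm ← 7246 +905 = 8151
adjust_throttle(+1374): rpm ← 8151 +1374 = 9525
final state: V = 43.31 m/s, rpm = 9525 → n = rpm/60 = 158.750000 rev/s
target J* = 0.723; solve J* = V/(n·D) for n: n = V/(J*·D) = 43.31/(0.723 × 1.098) = 54.556631 rev/s
rpm = 60·n = 3273.397879

rpm = 3273.40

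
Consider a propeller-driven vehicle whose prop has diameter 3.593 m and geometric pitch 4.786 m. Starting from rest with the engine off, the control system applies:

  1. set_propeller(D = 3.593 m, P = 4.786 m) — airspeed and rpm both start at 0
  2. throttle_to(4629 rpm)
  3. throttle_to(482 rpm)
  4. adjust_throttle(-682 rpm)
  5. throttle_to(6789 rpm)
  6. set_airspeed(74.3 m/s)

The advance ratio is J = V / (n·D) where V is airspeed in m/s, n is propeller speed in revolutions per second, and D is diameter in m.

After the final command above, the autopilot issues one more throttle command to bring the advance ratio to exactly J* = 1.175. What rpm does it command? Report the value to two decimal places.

rpm = 1055.95

set_propeller: D = 3.593 m, P = 4.786 m (p = P/D = 1.332035); state ← (V=0, rpm=0)
throttle_to(4629): rpm ← 4629
throttle_to(482): rpm ← 482
adjust_throttle(-682): rpm ← 482 -682 = -200
throttle_to(6789): rpm ← 6789
set_airspeed(74.3): V ← 74.3 m/s
final state: V = 74.3 m/s, rpm = 6789 → n = rpm/60 = 113.150000 rev/s
target J* = 1.175; solve J* = V/(n·D) for n: n = V/(J*·D) = 74.3/(1.175 × 3.593) = 17.599233 rev/s
rpm = 60·n = 1055.953953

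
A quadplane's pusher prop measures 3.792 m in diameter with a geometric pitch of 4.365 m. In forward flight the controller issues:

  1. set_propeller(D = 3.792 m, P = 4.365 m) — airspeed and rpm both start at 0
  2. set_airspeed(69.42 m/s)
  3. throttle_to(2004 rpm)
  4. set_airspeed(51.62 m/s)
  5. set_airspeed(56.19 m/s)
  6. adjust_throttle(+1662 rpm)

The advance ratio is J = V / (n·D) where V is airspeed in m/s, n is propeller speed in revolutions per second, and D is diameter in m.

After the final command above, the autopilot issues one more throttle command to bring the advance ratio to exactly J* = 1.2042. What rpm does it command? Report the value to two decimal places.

rpm = 738.32

set_propeller: D = 3.792 m, P = 4.365 m (p = P/D = 1.151108); state ← (V=0, rpm=0)
set_airspeed(69.42): V ← 69.42 m/s
throttle_to(2004): rpm ← 2004
set_airspeed(51.62): V ← 51.62 m/s
set_airspeed(56.19): V ← 56.19 m/s
adjust_throttle(+1662): rpm ← 2004 +1662 = 3666
final state: V = 56.19 m/s, rpm = 3666 → n = rpm/60 = 61.100000 rev/s
target J* = 1.2042; solve J* = V/(n·D) for n: n = V/(J*·D) = 56.19/(1.2042 × 3.792) = 12.305296 rev/s
rpm = 60·n = 738.317786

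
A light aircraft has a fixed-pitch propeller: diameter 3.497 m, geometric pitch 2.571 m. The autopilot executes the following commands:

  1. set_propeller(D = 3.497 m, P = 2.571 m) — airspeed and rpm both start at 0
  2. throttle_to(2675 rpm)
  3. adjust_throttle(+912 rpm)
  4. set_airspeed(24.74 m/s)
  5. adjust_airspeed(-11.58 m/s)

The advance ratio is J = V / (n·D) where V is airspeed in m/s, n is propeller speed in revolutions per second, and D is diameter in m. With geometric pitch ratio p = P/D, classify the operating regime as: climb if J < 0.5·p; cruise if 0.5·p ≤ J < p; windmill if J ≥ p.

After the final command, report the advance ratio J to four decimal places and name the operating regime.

set_propeller: D = 3.497 m, P = 2.571 m (p = P/D = 0.735202); state ← (V=0, rpm=0)
throttle_to(2675): rpm ← 2675
adjust_throttle(+912): rpm ← 2675 +912 = 3587
set_airspeed(24.74): V ← 24.74 m/s
adjust_airspeed(-11.58): V ← 24.74 -11.58 = 13.16 m/s
final state: V = 13.16 m/s, rpm = 3587 → n = rpm/60 = 59.783333 rev/s
J = V / (n·D) = 13.16 / (59.783333 × 3.497) = 0.062948
regime bands: climb J<0.3676 | cruise [0.3676, 0.7352) | windmill J≥0.7352
J = 0.0629 → climb

J = 0.0629, regime = climb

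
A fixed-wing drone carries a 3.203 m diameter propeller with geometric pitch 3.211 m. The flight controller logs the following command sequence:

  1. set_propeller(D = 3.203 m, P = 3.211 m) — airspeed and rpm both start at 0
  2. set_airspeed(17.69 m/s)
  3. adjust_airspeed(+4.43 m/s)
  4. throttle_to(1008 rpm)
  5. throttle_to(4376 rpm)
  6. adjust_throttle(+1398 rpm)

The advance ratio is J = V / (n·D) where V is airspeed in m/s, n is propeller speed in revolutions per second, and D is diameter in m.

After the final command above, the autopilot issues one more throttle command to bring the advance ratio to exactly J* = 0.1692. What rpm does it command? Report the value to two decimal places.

set_propeller: D = 3.203 m, P = 3.211 m (p = P/D = 1.002498); state ← (V=0, rpm=0)
set_airspeed(17.69): V ← 17.69 m/s
adjust_airspeed(+4.43): V ← 17.69 +4.43 = 22.12 m/s
throttle_to(1008): rpm ← 1008
throttle_to(4376): rpm ← 4376
adjust_throttle(+1398): rpm ← 4376 +1398 = 5774
final state: V = 22.12 m/s, rpm = 5774 → n = rpm/60 = 96.233333 rev/s
target J* = 0.1692; solve J* = V/(n·D) for n: n = V/(J*·D) = 22.12/(0.1692 × 3.203) = 40.815754 rev/s
rpm = 60·n = 2448.945249

rpm = 2448.95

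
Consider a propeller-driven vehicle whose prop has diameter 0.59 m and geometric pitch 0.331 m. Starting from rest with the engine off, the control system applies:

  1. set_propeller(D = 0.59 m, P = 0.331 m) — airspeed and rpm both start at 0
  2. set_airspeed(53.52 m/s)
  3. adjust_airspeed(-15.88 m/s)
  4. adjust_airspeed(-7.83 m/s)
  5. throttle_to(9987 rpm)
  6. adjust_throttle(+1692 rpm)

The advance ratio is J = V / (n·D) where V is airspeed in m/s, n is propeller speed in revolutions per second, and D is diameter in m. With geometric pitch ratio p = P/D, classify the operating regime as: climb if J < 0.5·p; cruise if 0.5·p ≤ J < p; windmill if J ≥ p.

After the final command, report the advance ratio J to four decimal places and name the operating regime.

set_propeller: D = 0.59 m, P = 0.331 m (p = P/D = 0.561017); state ← (V=0, rpm=0)
set_airspeed(53.52): V ← 53.52 m/s
adjust_airspeed(-15.88): V ← 53.52 -15.88 = 37.64 m/s
adjust_airspeed(-7.83): V ← 37.64 -7.83 = 29.81 m/s
throttle_to(9987): rpm ← 9987
adjust_throttle(+1692): rpm ← 9987 +1692 = 11679
final state: V = 29.81 m/s, rpm = 11679 → n = rpm/60 = 194.650000 rev/s
J = V / (n·D) = 29.81 / (194.650000 × 0.59) = 0.259571
regime bands: climb J<0.2805 | cruise [0.2805, 0.5610) | windmill J≥0.5610
J = 0.2596 → climb

J = 0.2596, regime = climb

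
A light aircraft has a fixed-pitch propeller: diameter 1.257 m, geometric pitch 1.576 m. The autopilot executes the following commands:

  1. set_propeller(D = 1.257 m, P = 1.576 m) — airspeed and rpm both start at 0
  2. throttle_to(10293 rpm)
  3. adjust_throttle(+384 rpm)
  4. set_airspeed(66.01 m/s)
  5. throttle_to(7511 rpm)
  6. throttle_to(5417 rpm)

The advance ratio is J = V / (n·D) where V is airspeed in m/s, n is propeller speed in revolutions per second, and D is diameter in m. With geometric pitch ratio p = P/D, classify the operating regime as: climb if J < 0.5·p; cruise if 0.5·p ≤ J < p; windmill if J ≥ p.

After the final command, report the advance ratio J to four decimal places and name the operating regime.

J = 0.5817, regime = climb

set_propeller: D = 1.257 m, P = 1.576 m (p = P/D = 1.253779); state ← (V=0, rpm=0)
throttle_to(10293): rpm ← 10293
adjust_throttle(+384): rpm ← 10293 +384 = 10677
set_airspeed(66.01): V ← 66.01 m/s
throttle_to(7511): rpm ← 7511
throttle_to(5417): rpm ← 5417
final state: V = 66.01 m/s, rpm = 5417 → n = rpm/60 = 90.283333 rev/s
J = V / (n·D) = 66.01 / (90.283333 × 1.257) = 0.581657
regime bands: climb J<0.6269 | cruise [0.6269, 1.2538) | windmill J≥1.2538
J = 0.5817 → climb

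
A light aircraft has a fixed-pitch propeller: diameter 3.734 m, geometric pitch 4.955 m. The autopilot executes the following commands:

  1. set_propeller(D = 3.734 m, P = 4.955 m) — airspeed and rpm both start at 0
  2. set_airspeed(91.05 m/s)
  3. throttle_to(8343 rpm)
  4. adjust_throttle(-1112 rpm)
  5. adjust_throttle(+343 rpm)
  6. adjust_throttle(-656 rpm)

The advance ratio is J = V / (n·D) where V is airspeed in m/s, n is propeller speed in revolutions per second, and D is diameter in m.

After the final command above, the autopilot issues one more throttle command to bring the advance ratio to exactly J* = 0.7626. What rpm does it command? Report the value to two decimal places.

set_propeller: D = 3.734 m, P = 4.955 m (p = P/D = 1.326995); state ← (V=0, rpm=0)
set_airspeed(91.05): V ← 91.05 m/s
throttle_to(8343): rpm ← 8343
adjust_throttle(-1112): rpm ← 8343 -1112 = 7231
adjust_throttle(+343): rpm ← 7231 +343 = 7574
adjust_throttle(-656): rpm ← 7574 -656 = 6918
final state: V = 91.05 m/s, rpm = 6918 → n = rpm/60 = 115.300000 rev/s
target J* = 0.7626; solve J* = V/(n·D) for n: n = V/(J*·D) = 91.05/(0.7626 × 3.734) = 31.974874 rev/s
rpm = 60·n = 1918.492413

rpm = 1918.49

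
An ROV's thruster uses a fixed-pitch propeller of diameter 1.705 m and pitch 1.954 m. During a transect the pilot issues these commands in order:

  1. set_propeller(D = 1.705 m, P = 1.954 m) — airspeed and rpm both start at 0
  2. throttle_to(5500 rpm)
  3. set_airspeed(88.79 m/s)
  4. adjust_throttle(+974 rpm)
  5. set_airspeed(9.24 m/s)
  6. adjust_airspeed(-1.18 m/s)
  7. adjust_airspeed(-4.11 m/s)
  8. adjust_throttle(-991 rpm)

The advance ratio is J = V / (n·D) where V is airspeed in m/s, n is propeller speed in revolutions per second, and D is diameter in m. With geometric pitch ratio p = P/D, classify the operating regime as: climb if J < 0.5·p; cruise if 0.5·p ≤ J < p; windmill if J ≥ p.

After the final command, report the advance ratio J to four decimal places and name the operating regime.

set_propeller: D = 1.705 m, P = 1.954 m (p = P/D = 1.146041); state ← (V=0, rpm=0)
throttle_to(5500): rpm ← 5500
set_airspeed(88.79): V ← 88.79 m/s
adjust_throttle(+974): rpm ← 5500 +974 = 6474
set_airspeed(9.24): V ← 9.24 m/s
adjust_airspeed(-1.18): V ← 9.24 -1.18 = 8.06 m/s
adjust_airspeed(-4.11): V ← 8.06 -4.11 = 3.95 m/s
adjust_throttle(-991): rpm ← 6474 -991 = 5483
final state: V = 3.95 m/s, rpm = 5483 → n = rpm/60 = 91.383333 rev/s
J = V / (n·D) = 3.95 / (91.383333 × 1.705) = 0.025352
regime bands: climb J<0.5730 | cruise [0.5730, 1.1460) | windmill J≥1.1460
J = 0.0254 → climb

J = 0.0254, regime = climb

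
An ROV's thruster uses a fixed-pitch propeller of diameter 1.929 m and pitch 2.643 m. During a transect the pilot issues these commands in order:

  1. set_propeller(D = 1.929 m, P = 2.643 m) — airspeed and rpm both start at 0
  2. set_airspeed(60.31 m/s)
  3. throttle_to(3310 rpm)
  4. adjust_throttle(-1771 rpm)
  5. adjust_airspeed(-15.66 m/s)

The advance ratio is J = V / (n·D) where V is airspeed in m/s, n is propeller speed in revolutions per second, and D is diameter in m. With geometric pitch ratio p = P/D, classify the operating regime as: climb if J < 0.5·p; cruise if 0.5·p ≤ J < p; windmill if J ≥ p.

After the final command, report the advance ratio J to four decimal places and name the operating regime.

set_propeller: D = 1.929 m, P = 2.643 m (p = P/D = 1.370140); state ← (V=0, rpm=0)
set_airspeed(60.31): V ← 60.31 m/s
throttle_to(3310): rpm ← 3310
adjust_throttle(-1771): rpm ← 3310 -1771 = 1539
adjust_airspeed(-15.66): V ← 60.31 -15.66 = 44.65 m/s
final state: V = 44.65 m/s, rpm = 1539 → n = rpm/60 = 25.650000 rev/s
J = V / (n·D) = 44.65 / (25.650000 × 1.929) = 0.902406
regime bands: climb J<0.6851 | cruise [0.6851, 1.3701) | windmill J≥1.3701
J = 0.9024 → cruise

J = 0.9024, regime = cruise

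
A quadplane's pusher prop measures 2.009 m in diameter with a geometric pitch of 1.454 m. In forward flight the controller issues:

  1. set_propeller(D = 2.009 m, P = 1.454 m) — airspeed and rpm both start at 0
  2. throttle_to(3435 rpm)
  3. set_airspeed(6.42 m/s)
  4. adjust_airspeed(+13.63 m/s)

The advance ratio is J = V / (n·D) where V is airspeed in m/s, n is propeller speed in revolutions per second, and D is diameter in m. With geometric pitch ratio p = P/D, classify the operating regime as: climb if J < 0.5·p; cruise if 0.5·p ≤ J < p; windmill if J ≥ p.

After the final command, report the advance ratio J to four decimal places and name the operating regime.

J = 0.1743, regime = climb

set_propeller: D = 2.009 m, P = 1.454 m (p = P/D = 0.723743); state ← (V=0, rpm=0)
throttle_to(3435): rpm ← 3435
set_airspeed(6.42): V ← 6.42 m/s
adjust_airspeed(+13.63): V ← 6.42 +13.63 = 20.05 m/s
final state: V = 20.05 m/s, rpm = 3435 → n = rpm/60 = 57.250000 rev/s
J = V / (n·D) = 20.05 / (57.250000 × 2.009) = 0.174325
regime bands: climb J<0.3619 | cruise [0.3619, 0.7237) | windmill J≥0.7237
J = 0.1743 → climb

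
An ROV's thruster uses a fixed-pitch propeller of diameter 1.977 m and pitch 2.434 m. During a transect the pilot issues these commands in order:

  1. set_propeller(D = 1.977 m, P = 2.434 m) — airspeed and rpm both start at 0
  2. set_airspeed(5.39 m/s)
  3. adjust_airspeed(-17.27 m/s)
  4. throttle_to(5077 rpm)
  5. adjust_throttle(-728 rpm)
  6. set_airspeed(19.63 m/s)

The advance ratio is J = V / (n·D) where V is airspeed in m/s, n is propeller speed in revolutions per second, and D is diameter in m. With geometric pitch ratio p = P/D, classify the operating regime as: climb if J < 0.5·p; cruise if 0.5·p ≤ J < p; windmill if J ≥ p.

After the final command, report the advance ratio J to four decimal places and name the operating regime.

J = 0.1370, regime = climb

set_propeller: D = 1.977 m, P = 2.434 m (p = P/D = 1.231158); state ← (V=0, rpm=0)
set_airspeed(5.39): V ← 5.39 m/s
adjust_airspeed(-17.27): V ← 5.39 -17.27 = -11.88 m/s
throttle_to(5077): rpm ← 5077
adjust_throttle(-728): rpm ← 5077 -728 = 4349
set_airspeed(19.63): V ← 19.63 m/s
final state: V = 19.63 m/s, rpm = 4349 → n = rpm/60 = 72.483333 rev/s
J = V / (n·D) = 19.63 / (72.483333 × 1.977) = 0.136986
regime bands: climb J<0.6156 | cruise [0.6156, 1.2312) | windmill J≥1.2312
J = 0.1370 → climb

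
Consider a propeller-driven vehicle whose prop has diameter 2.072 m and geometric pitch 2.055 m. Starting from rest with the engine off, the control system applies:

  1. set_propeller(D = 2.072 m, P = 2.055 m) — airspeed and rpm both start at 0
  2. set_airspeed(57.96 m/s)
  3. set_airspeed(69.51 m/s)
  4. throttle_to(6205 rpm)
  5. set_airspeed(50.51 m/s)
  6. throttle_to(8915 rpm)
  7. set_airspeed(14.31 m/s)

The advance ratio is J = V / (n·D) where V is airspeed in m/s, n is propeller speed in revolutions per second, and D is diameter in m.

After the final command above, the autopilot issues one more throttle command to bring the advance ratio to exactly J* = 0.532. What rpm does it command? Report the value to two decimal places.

rpm = 778.91

set_propeller: D = 2.072 m, P = 2.055 m (p = P/D = 0.991795); state ← (V=0, rpm=0)
set_airspeed(57.96): V ← 57.96 m/s
set_airspeed(69.51): V ← 69.51 m/s
throttle_to(6205): rpm ← 6205
set_airspeed(50.51): V ← 50.51 m/s
throttle_to(8915): rpm ← 8915
set_airspeed(14.31): V ← 14.31 m/s
final state: V = 14.31 m/s, rpm = 8915 → n = rpm/60 = 148.583333 rev/s
target J* = 0.532; solve J* = V/(n·D) for n: n = V/(J*·D) = 14.31/(0.532 × 2.072) = 12.981900 rev/s
rpm = 60·n = 778.913984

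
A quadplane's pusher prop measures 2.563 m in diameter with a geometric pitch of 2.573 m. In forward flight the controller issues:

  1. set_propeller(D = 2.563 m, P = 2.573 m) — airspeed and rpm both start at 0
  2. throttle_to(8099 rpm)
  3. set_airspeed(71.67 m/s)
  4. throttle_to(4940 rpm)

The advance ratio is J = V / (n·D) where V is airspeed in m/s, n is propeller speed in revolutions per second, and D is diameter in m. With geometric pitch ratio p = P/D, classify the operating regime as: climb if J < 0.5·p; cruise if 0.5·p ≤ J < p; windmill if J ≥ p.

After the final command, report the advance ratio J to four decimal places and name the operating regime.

set_propeller: D = 2.563 m, P = 2.573 m (p = P/D = 1.003902); state ← (V=0, rpm=0)
throttle_to(8099): rpm ← 8099
set_airspeed(71.67): V ← 71.67 m/s
throttle_to(4940): rpm ← 4940
final state: V = 71.67 m/s, rpm = 4940 → n = rpm/60 = 82.333333 rev/s
J = V / (n·D) = 71.67 / (82.333333 × 2.563) = 0.339636
regime bands: climb J<0.5020 | cruise [0.5020, 1.0039) | windmill J≥1.0039
J = 0.3396 → climb

J = 0.3396, regime = climb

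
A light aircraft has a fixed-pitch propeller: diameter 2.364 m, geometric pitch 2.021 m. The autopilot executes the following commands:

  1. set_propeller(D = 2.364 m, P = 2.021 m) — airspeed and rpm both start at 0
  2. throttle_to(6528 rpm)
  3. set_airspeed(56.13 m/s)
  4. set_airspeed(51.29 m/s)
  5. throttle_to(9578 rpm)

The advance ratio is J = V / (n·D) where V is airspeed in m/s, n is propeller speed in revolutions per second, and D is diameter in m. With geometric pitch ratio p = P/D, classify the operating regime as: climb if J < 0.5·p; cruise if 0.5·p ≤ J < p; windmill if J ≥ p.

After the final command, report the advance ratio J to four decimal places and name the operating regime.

set_propeller: D = 2.364 m, P = 2.021 m (p = P/D = 0.854907); state ← (V=0, rpm=0)
throttle_to(6528): rpm ← 6528
set_airspeed(56.13): V ← 56.13 m/s
set_airspeed(51.29): V ← 51.29 m/s
throttle_to(9578): rpm ← 9578
final state: V = 51.29 m/s, rpm = 9578 → n = rpm/60 = 159.633333 rev/s
J = V / (n·D) = 51.29 / (159.633333 × 2.364) = 0.135913
regime bands: climb J<0.4275 | cruise [0.4275, 0.8549) | windmill J≥0.8549
J = 0.1359 → climb

J = 0.1359, regime = climb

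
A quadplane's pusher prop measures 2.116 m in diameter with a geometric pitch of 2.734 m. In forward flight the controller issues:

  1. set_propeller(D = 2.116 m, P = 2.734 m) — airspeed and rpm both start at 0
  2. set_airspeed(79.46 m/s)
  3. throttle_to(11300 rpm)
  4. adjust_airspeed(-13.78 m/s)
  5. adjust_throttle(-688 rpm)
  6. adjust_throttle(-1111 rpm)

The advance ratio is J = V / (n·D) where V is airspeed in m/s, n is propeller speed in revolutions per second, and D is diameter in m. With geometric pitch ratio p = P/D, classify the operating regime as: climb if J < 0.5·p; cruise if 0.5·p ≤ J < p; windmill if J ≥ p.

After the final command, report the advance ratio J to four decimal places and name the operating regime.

set_propeller: D = 2.116 m, P = 2.734 m (p = P/D = 1.292060); state ← (V=0, rpm=0)
set_airspeed(79.46): V ← 79.46 m/s
throttle_to(11300): rpm ← 11300
adjust_airspeed(-13.78): V ← 79.46 -13.78 = 65.68 m/s
adjust_throttle(-688): rpm ← 11300 -688 = 10612
adjust_throttle(-1111): rpm ← 10612 -1111 = 9501
final state: V = 65.68 m/s, rpm = 9501 → n = rpm/60 = 158.350000 rev/s
J = V / (n·D) = 65.68 / (158.350000 × 2.116) = 0.196020
regime bands: climb J<0.6460 | cruise [0.6460, 1.2921) | windmill J≥1.2921
J = 0.1960 → climb

J = 0.1960, regime = climb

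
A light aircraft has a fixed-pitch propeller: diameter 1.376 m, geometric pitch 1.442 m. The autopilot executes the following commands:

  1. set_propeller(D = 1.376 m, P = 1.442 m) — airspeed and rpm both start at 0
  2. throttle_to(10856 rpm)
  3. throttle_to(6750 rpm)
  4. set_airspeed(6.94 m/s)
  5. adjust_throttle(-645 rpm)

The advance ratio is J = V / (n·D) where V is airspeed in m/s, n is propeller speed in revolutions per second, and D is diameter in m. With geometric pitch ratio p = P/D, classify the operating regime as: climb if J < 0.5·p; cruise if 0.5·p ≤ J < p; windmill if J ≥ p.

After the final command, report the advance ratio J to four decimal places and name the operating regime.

set_propeller: D = 1.376 m, P = 1.442 m (p = P/D = 1.047965); state ← (V=0, rpm=0)
throttle_to(10856): rpm ← 10856
throttle_to(6750): rpm ← 6750
set_airspeed(6.94): V ← 6.94 m/s
adjust_throttle(-645): rpm ← 6750 -645 = 6105
final state: V = 6.94 m/s, rpm = 6105 → n = rpm/60 = 101.750000 rev/s
J = V / (n·D) = 6.94 / (101.750000 × 1.376) = 0.049569
regime bands: climb J<0.5240 | cruise [0.5240, 1.0480) | windmill J≥1.0480
J = 0.0496 → climb

J = 0.0496, regime = climb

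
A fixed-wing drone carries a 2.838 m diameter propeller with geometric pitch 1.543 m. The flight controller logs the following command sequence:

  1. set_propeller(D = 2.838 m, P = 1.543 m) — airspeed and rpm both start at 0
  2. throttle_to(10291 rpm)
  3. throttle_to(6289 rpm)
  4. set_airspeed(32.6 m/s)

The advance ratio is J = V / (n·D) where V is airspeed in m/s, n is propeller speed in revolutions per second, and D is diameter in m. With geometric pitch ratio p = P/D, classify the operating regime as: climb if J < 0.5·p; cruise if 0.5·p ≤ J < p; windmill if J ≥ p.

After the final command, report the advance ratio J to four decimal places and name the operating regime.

J = 0.1096, regime = climb

set_propeller: D = 2.838 m, P = 1.543 m (p = P/D = 0.543693); state ← (V=0, rpm=0)
throttle_to(10291): rpm ← 10291
throttle_to(6289): rpm ← 6289
set_airspeed(32.6): V ← 32.6 m/s
final state: V = 32.6 m/s, rpm = 6289 → n = rpm/60 = 104.816667 rev/s
J = V / (n·D) = 32.6 / (104.816667 × 2.838) = 0.109591
regime bands: climb J<0.2718 | cruise [0.2718, 0.5437) | windmill J≥0.5437
J = 0.1096 → climb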